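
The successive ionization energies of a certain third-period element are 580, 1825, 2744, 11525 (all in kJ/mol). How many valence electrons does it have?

3

Look for the largest jump between consecutive ionization energies: IE4/IE3 ≈ 4.2, far larger than any earlier ratio.
That jump marks the point where a core electron is being removed. So the atom has 3 valence electrons.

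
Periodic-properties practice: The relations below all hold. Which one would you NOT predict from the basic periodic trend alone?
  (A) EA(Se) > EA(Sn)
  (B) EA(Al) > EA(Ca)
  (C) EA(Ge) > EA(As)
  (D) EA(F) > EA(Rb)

The general trend: electron affinity increases across a period and decreases down a group.
(A) Se (period 4, group 16) vs Sn (period 5, group 14): the stated order agrees with the simple trend.
(B) Al (period 3, group 13) vs Ca (period 4, group 2): the stated order agrees with the simple trend.
(C) Ge (period 4, group 14) vs As (period 4, group 15): the stated order contradicts the simple trend.
(D) F (period 2, group 17) vs Rb (period 5, group 1): the stated order agrees with the simple trend.
The exception is (C): adding an electron to As's half-filled 4p³ is unfavourable, so Ge (4p²) has the more exothermic EA.

(C)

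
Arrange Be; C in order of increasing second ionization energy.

IE_2 is the cost of taking one more electron from the +1 cation: Be⁺ still has 1 valence electron; C⁺ still has 3 valence electrons.
All are still removing valence electrons, so compare the +1 ions as you would atoms: IE_2 generally rises across a period (higher Z_eff) and falls down a group (larger shell), subject to the usual subshell exceptions.
Valence configurations: Be⁺ [He]2s¹, C⁺ [He]2s²2p¹.
The numbers (kJ/mol): Be 1757, C 2353.
Hence IE_2: Be < C.

Be < C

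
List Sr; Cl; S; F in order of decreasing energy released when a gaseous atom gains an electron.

Cl > F > S > Sr

F is in period 2, group 17; S is in period 3, group 16; Cl is in period 3, group 17; Sr is in period 5, group 2.
Adding an electron releases more energy for atoms nearer the top right (short of the noble gases).
Neither a single period nor a single group — weigh both effects.
S > Sr: both effects reinforce here, so S is clearly the higher of the two.
F > S: relative to S, both the across-period and down-group shifts push F's electron affinity up.
Cl > F: this pair runs against the simple trend — see the exception note.
Note the exception: Cl has a higher electron affinity than F, contrary to the simple trend — F's small 2p subshell makes the incoming electron feel strong e⁻–e⁻ repulsion, so Cl actually releases more energy on gaining an electron.
For reference (kJ/mol): F 328, S 200, Cl 349, Sr 5.
So from highest to lowest: Cl > F > S > Sr.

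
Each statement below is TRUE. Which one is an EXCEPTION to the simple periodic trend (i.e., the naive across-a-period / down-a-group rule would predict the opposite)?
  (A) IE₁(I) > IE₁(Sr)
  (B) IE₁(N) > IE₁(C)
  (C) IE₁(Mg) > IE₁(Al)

The general trend: IE₁ increases across a period and decreases down a group.
(A) I (period 5, group 17) vs Sr (period 5, group 2): the stated order agrees with the simple trend.
(B) N (period 2, group 15) vs C (period 2, group 14): the stated order agrees with the simple trend.
(C) Mg (period 3, group 2) vs Al (period 3, group 13): the stated order contradicts the simple trend.
The exception is (C): Al's single 3p electron is easier to remove than one from Mg's filled 3s².

(C)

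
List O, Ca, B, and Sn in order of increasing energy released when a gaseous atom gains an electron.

EA tends to increase across a period and decrease down a group, though the pattern is less regular than for IE or radius.
These span different periods and groups, so the two trends combine.
B > Ca: both effects reinforce here, so B is clearly the higher of the two.
Sn > B: the two effects oppose for this pair; the across-period effect wins (107 vs 27 kJ/mol).
O > Sn: relative to Sn, both the across-period and down-group shifts push O's electron affinity up.
For reference (kJ/mol): B 27, O 141, Ca 2, Sn 107.
So from lowest to highest: Ca < B < Sn < O.

Ca, B, Sn, O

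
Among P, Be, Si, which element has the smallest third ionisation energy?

P

The third ionization energy removes an electron from the +2 ion. For each element: P²⁺ still has 3 valence electrons; Be²⁺ is the bare [He] core; Si²⁺ still has 2 valence electrons.
Pulling an electron out of a noble-gas core costs far more than removing a remaining valence electron, so Be sits at the high end of IE_3.
Valence configurations: P²⁺ [Ne]3s²3p¹, Si²⁺ [Ne]3s².
P²⁺ loses a lone 3p electron whereas Si²⁺ must break into a filled 3s² pair, so IE_3(Si) > IE_3(P) even though P has the higher nuclear charge.
Approximate IE_3 values (kJ/mol): P 2914, Be 14849, Si 3232.
Overall IE_3 order: P < Si < Be.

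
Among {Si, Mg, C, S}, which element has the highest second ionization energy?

C

The second ionization energy removes an electron from the +1 ion. For each element: Si⁺ still has 3 valence electrons; Mg⁺ still has 1 valence electron; C⁺ still has 3 valence electrons; S⁺ still has 5 valence electrons.
All are still removing valence electrons, so compare the +1 ions as you would atoms: IE_2 generally rises across a period (higher Z_eff) and falls down a group (larger shell), subject to the usual subshell exceptions.
Valence configurations: Si⁺ [Ne]3s²3p¹, Mg⁺ [Ne]3s¹, C⁺ [He]2s²2p¹, S⁺ [Ne]3s²3p³.
Approximate IE_2 values (kJ/mol): Si 1577, Mg 1451, C 2353, S 2252.
Overall IE_2 order: Mg < Si < S < C.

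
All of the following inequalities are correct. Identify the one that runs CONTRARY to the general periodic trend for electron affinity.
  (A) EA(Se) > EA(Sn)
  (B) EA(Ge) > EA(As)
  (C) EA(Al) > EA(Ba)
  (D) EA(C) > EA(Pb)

The general trend: electron affinity increases across a period and decreases down a group.
(A) Se (period 4, group 16) vs Sn (period 5, group 14): the stated order agrees with the simple trend.
(B) Ge (period 4, group 14) vs As (period 4, group 15): the stated order contradicts the simple trend.
(C) Al (period 3, group 13) vs Ba (period 6, group 2): the stated order agrees with the simple trend.
(D) C (period 2, group 14) vs Pb (period 6, group 14): the stated order agrees with the simple trend.
The exception is (B): adding an electron to As's half-filled 4p³ is unfavourable, so Ge (4p²) has the more exothermic EA.

(B)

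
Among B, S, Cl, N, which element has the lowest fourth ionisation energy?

S

After 3 electrons have been removed, what remains? B³⁺ is the bare [He] core; S³⁺ still has 3 valence electrons; Cl³⁺ still has 4 valence electrons; N³⁺ still has 2 valence electrons.
Core electrons are held far more tightly than valence electrons, so B tops the IE_4 order.
Valence configurations: S³⁺ [Ne]3s²3p¹, Cl³⁺ [Ne]3s²3p², N³⁺ [He]2s².
The numbers (kJ/mol): B 25026, S 4556, Cl 5159, N 7475.
Hence IE_4: S < Cl < N < B.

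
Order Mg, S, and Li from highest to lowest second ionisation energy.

Li > S > Mg

The second ionization energy removes an electron from the +1 ion. For each element: Mg⁺ still has 1 valence electron; S⁺ still has 5 valence electrons; Li⁺ is the bare [He] core.
Breaking into a closed-shell core is much more expensive than removing a leftover valence electron — Li has the largest IE_2 here.
Valence configurations: Mg⁺ [Ne]3s¹, S⁺ [Ne]3s²3p³.
The numbers (kJ/mol): Mg 1451, S 2252, Li 7298.
Putting it together, IE_2: Mg < S < Li.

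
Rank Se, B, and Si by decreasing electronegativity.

B is in period 2, group 13; Si is in period 3, group 14; Se is in period 4, group 16.
Electronegativity increases across a period and decreases down a group, tracking effective nuclear charge and atomic size.
Neither a single period nor a single group — weigh both effects.
B > Si: period and group pull opposite ways; the down-group shift dominates (2.04 vs 1.90).
Se > B: period and group pull opposite ways; the across-period shift dominates (2.55 vs 2.04).
For reference (Pauling): B 2.04, Si 1.90, Se 2.55.
So from highest to lowest: Se > B > Si.

Se, B, Si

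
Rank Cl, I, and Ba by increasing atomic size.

Cl < I < Ba

Cl is in period 3, group 17; I is in period 5, group 17; Ba is in period 6, group 2.
Across a period the added protons contract the valence shell; down a group each new principal shell makes the atom larger.
Here both period and group differ, so the two effects have to be weighed against each other.
I > Cl: I sits below Cl in group 17, so the down-group effect alone puts I larger.
Ba > I: relative to I, both the across-period and down-group shifts push Ba's atomic radius up.
Tabulated atomic radius (pm): Cl 99, I 133, Ba 196.
So from smallest to largest: Cl < I < Ba.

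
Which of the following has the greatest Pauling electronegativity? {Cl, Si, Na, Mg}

Cl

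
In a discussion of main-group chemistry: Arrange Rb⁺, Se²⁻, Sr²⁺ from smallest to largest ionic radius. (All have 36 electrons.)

Sr²⁺, Rb⁺, Se²⁻

All of these have 36 electrons, so size is governed by nuclear charge alone: the more protons, the stronger the pull on the same electron cloud, and the smaller the ion.
Nuclear charges: Sr²⁺ (Z=38), Rb⁺ (Z=37), Se²⁻ (Z=34).
Smallest to largest: Sr²⁺ < Rb⁺ < Se²⁻.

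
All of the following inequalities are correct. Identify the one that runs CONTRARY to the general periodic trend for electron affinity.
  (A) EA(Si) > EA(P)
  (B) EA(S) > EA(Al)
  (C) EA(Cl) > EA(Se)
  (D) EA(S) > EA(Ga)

(A)

The general trend: electron affinity increases across a period and decreases down a group.
(A) Si (period 3, group 14) vs P (period 3, group 15): the stated order contradicts the simple trend.
(B) S (period 3, group 16) vs Al (period 3, group 13): the stated order agrees with the simple trend.
(C) Cl (period 3, group 17) vs Se (period 4, group 16): the stated order agrees with the simple trend.
(D) S (period 3, group 16) vs Ga (period 4, group 13): the stated order agrees with the simple trend.
The exception is (A): adding an electron to P's half-filled 3p³ is unfavourable, so Si (3p²) has the more exothermic EA.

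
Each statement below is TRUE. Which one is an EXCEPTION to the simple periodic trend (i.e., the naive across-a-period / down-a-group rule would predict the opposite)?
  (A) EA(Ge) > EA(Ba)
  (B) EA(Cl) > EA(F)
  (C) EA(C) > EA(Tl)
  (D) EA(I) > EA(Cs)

(B)

The general trend: electron affinity increases across a period and decreases down a group.
(A) Ge (period 4, group 14) vs Ba (period 6, group 2): the stated order agrees with the simple trend.
(B) Cl (period 3, group 17) vs F (period 2, group 17): the stated order contradicts the simple trend.
(C) C (period 2, group 14) vs Tl (period 6, group 13): the stated order agrees with the simple trend.
(D) I (period 5, group 17) vs Cs (period 6, group 1): the stated order agrees with the simple trend.
The exception is (B): F's small 2p subshell makes the incoming electron feel strong e⁻–e⁻ repulsion, so Cl actually releases more energy on gaining an electron.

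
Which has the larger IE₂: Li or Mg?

Li

Consider each +1 ion: Li⁺ is the bare [He] core; Mg⁺ still has 1 valence electron.
Breaking into a closed-shell core is much more expensive than removing a leftover valence electron — Li has the largest IE_2 here.
The numbers (kJ/mol): Li 7298, Mg 1451.
So the second ionization energies run Mg < Li.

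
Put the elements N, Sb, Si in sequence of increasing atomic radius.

N < Si < Sb

Atomic radius shrinks across a period as nuclear charge pulls the same shell inward, and grows down a group as new shells are added.
These span different periods and groups, so the two trends combine.
Si > N: both effects reinforce here, so Si is clearly the larger of the two.
Sb > Si: the two effects oppose for this pair; the down-group effect wins (140 vs 116 pm).
Tabulated atomic radius (pm): N 71, Si 116, Sb 140.
So from smallest to largest: N < Si < Sb.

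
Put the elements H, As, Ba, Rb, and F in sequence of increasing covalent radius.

H < F < As < Ba < Rb

H is in period 1, group 1; F is in period 2, group 17; As is in period 4, group 15; Rb is in period 5, group 1; Ba is in period 6, group 2.
Across a period the added protons contract the valence shell; down a group each new principal shell makes the atom larger.
Neither a single period nor a single group — weigh both effects.
F > H: period and group pull opposite ways; the down-group shift dominates (64 vs 32 pm).
As > F: relative to F, both the across-period and down-group shifts push As's atomic radius up.
Ba > As: both effects reinforce here, so Ba is clearly the larger of the two.
Rb > Ba: the two effects oppose for this pair; the across-period effect wins (210 vs 196 pm).
Approximate values (pm): H 32, F 64, As 121, Rb 210, Ba 196.
So from smallest to largest: H < F < As < Ba < Rb.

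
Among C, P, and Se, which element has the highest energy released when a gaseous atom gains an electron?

Electron affinity generally becomes more exothermic across a period toward the halogens and less exothermic down a group.
A diagonal step moves right (one effect) and down (the opposite effect) at once.
C > P: the two effects oppose for this pair; the down-group effect wins (122 vs 72 kJ/mol).
Se > C: the two effects oppose for this pair; the across-period effect wins (195 vs 122 kJ/mol).
Approximate values (kJ/mol): C 122, P 72, Se 195.
The highest energy released when a gaseous atom gains an electron among these belongs to Se.

Se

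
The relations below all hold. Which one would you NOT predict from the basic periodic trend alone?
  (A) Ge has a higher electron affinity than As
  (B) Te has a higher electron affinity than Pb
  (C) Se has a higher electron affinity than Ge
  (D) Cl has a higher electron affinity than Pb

The general trend: electron affinity increases across a period and decreases down a group.
(A) Ge (period 4, group 14) vs As (period 4, group 15): the stated order contradicts the simple trend.
(B) Te (period 5, group 16) vs Pb (period 6, group 14): the stated order agrees with the simple trend.
(C) Se (period 4, group 16) vs Ge (period 4, group 14): the stated order agrees with the simple trend.
(D) Cl (period 3, group 17) vs Pb (period 6, group 14): the stated order agrees with the simple trend.
The exception is (A): adding an electron to As's half-filled 4p³ is unfavourable, so Ge (4p²) has the more exothermic EA.

(A)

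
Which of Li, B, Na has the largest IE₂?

The second ionization energy removes an electron from the +1 ion. For each element: Li⁺ is the bare [He] core; B⁺ still has 2 valence electrons; Na⁺ is the bare [Ne] core.
Pulling an electron out of a noble-gas core costs far more than removing a remaining valence electron, so Na and Li sit at the high end of IE_2.
Approximate IE_2 values (kJ/mol): Li 7298, B 2427, Na 4562.
Hence IE_2: B < Na < Li.

Li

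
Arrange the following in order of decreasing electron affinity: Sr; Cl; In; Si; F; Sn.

F is in period 2, group 17; Si is in period 3, group 14; Cl is in period 3, group 17; Sr is in period 5, group 2; In is in period 5, group 13; Sn is in period 5, group 14.
EA tends to increase across a period and decrease down a group, though the pattern is less regular than for IE or radius.
Here both period and group differ, so the two effects have to be weighed against each other.
In > Sr: In lies to the right of Sr in period 5, so the across-period effect alone puts In higher.
Sn > In: both are in period 5; the period trend gives Sn the larger value.
Si > Sn: they share group 14; the group trend gives Si the larger value.
F > Si: both effects reinforce here, so F is clearly the higher of the two.
Cl > F: this pair runs against the simple trend — see the exception note.
Note the exception: Cl has a higher electron affinity than F, contrary to the simple trend — F's small 2p subshell makes the incoming electron feel strong e⁻–e⁻ repulsion, so Cl actually releases more energy on gaining an electron.
For reference (kJ/mol): F 328, Si 134, Cl 349, Sr 5, In 29, Sn 107.
So from highest to lowest: Cl > F > Si > Sn > In > Sr.

Cl > F > Si > Sn > In > Sr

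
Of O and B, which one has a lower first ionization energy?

B is in period 2, group 13; O is in period 2, group 16.
Across a period the outer electron is held more tightly (higher IE₁); down a group it sits in a higher shell, more shielded, and comes off more easily.
All lie in period 2, so first ionization energy increases left to right.
So B has the lower first ionization energy (B < O).

B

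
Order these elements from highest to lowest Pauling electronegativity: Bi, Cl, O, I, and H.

H is in period 1, group 1; O is in period 2, group 16; Cl is in period 3, group 17; I is in period 5, group 17; Bi is in period 6, group 15.
Electronegativity increases across a period and decreases down a group, tracking effective nuclear charge and atomic size.
These span different periods and groups, so the two trends combine.
H > Bi: period and group pull opposite ways; the down-group shift dominates (2.20 vs 2.02).
I > H: the two effects oppose for this pair; the across-period effect wins (2.66 vs 2.20).
Cl > I: they share group 17; the group trend gives Cl the larger value.
O > Cl: the two effects oppose for this pair; the down-group effect wins (3.44 vs 3.16).
Tabulated electronegativity (Pauling): H 2.20, O 3.44, Cl 3.16, I 2.66, Bi 2.02.
So from highest to lowest: O > Cl > I > H > Bi.

O, Cl, I, H, Bi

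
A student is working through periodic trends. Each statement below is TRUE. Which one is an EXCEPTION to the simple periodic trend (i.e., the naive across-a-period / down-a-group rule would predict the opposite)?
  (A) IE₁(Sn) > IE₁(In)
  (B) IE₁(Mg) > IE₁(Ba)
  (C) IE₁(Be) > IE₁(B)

The general trend: IE₁ increases across a period and decreases down a group.
(A) Sn (period 5, group 14) vs In (period 5, group 13): the stated order agrees with the simple trend.
(B) Mg (period 3, group 2) vs Ba (period 6, group 2): the stated order agrees with the simple trend.
(C) Be (period 2, group 2) vs B (period 2, group 13): the stated order contradicts the simple trend.
The exception is (C): removing B's lone 2p electron is easier than breaking Be's filled 2s².

(C)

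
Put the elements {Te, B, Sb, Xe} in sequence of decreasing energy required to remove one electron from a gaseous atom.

B is in period 2, group 13; Sb is in period 5, group 15; Te is in period 5, group 16; Xe is in period 5, group 18.
Removing the outermost electron gets harder across a period and easier down a group.
Neither a single period nor a single group — weigh both effects.
Sb > B: the two effects oppose for this pair; the across-period effect wins (831 vs 801 kJ/mol).
Te > Sb: both are in period 5; the period trend gives Te the larger value.
Xe > Te: both are in period 5; the period trend gives Xe the larger value.
For reference (kJ/mol): B 801, Sb 831, Te 869, Xe 1170.
So from highest to lowest: Xe > Te > Sb > B.

Xe, Te, Sb, B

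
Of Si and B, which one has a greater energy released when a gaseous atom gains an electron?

B is in period 2, group 13; Si is in period 3, group 14.
EA tends to increase across a period and decrease down a group, though the pattern is less regular than for IE or radius.
These sit on a diagonal, where the across-period and down-group effects partly cancel.
Si > B: the two effects oppose for this pair; the across-period effect wins (134 vs 27 kJ/mol).
Tabulated electron affinity (kJ/mol): B 27, Si 134.
So Si has the greater energy released when a gaseous atom gains an electron (Si > B).

Si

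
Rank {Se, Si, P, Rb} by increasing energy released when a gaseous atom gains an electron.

Rb < P < Si < Se

Si is in period 3, group 14; P is in period 3, group 15; Se is in period 4, group 16; Rb is in period 5, group 1.
Atoms with high Z_eff and room in the valence shell (especially the halogens) have the most exothermic electron affinities.
These span different periods and groups, so the two trends combine.
P > Rb: both effects reinforce here, so P is clearly the higher of the two.
Si > P: this pair runs against the simple trend — see the exception note.
Se > Si: period and group pull opposite ways; the across-period shift dominates (195 vs 134 kJ/mol).
Note the exception: Si has a higher electron affinity than P, contrary to the simple trend — adding an electron to P's half-filled 3p³ is unfavourable, so Si (3p²) has the more exothermic EA.
Tabulated electron affinity (kJ/mol): Si 134, P 72, Se 195, Rb 47.
So from lowest to highest: Rb < P < Si < Se.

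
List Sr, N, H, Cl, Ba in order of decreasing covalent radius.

Ba, Sr, Cl, N, H

H is in period 1, group 1; N is in period 2, group 15; Cl is in period 3, group 17; Sr is in period 5, group 2; Ba is in period 6, group 2.
Across a period the added protons contract the valence shell; down a group each new principal shell makes the atom larger.
Here both period and group differ, so the two effects have to be weighed against each other.
N > H: period and group pull opposite ways; the down-group shift dominates (71 vs 32 pm).
Cl > N: period and group pull opposite ways; the down-group shift dominates (99 vs 71 pm).
Sr > Cl: relative to Cl, both the across-period and down-group shifts push Sr's atomic radius up.
Ba > Sr: Ba sits below Sr in group 2, so the down-group effect alone puts Ba larger.
Approximate values (pm): H 32, N 71, Cl 99, Sr 185, Ba 196.
So from largest to smallest: Ba > Sr > Cl > N > H.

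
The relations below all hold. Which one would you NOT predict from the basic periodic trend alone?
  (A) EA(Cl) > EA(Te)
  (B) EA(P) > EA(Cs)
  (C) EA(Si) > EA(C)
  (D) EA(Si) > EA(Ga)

(C)

The general trend: electron affinity increases across a period and decreases down a group.
(A) Cl (period 3, group 17) vs Te (period 5, group 16): the stated order agrees with the simple trend.
(B) P (period 3, group 15) vs Cs (period 6, group 1): the stated order agrees with the simple trend.
(C) Si (period 3, group 14) vs C (period 2, group 14): the stated order contradicts the simple trend.
(D) Si (period 3, group 14) vs Ga (period 4, group 13): the stated order agrees with the simple trend.
The exception is (C): Si's larger, more diffuse 3p orbitals accept an added electron slightly more readily than C's compact 2p.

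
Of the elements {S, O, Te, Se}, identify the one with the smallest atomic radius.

O is in period 2, group 16; S is in period 3, group 16; Se is in period 4, group 16; Te is in period 5, group 16.
Moving right in a period, electrons are added to the same shell under a stronger nuclear pull, so atoms get smaller; moving down, a new shell is opened and atoms get larger.
All are in group 16, so atomic radius increases down the group.
The smallest atomic radius among these belongs to O.

O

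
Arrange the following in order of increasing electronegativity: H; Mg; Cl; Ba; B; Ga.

Ba, Mg, Ga, B, H, Cl

EN rises left→right (higher Z_eff, smaller atoms) and falls top→bottom (larger, more shielded atoms).
These span different periods and groups, so the two trends combine.
Mg > Ba: they share group 2; the group trend gives Mg the larger value.
Ga > Mg: period and group pull opposite ways; the across-period shift dominates (1.81 vs 1.31).
B > Ga: they share group 13; the group trend gives B the larger value.
H > B: period and group pull opposite ways; the down-group shift dominates (2.20 vs 2.04).
Cl > H: the two effects oppose for this pair; the across-period effect wins (3.16 vs 2.20).
Approximate values (Pauling): H 2.20, B 2.04, Mg 1.31, Cl 3.16, Ga 1.81, Ba 0.89.
So from lowest to highest: Ba < Mg < Ga < B < H < Cl.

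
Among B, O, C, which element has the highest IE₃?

After 2 electrons have been removed, what remains? B²⁺ still has 1 valence electron; O²⁺ still has 4 valence electrons; C²⁺ still has 2 valence electrons.
All are still removing valence electrons, so compare the +2 ions as you would atoms: IE_3 generally rises across a period (higher Z_eff) and falls down a group (larger shell), subject to the usual subshell exceptions.
Valence configurations: B²⁺ [He]2s¹, O²⁺ [He]2s²2p², C²⁺ [He]2s².
Approximate IE_3 values (kJ/mol): B 3660, O 5300, C 4620.
Hence IE_3: B < C < O.

O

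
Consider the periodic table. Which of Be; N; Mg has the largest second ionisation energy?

N

The second ionization energy removes an electron from the +1 ion. For each element: Be⁺ still has 1 valence electron; N⁺ still has 4 valence electrons; Mg⁺ still has 1 valence electron.
All are still removing valence electrons, so compare the +1 ions as you would atoms: IE_2 generally rises across a period (higher Z_eff) and falls down a group (larger shell), subject to the usual subshell exceptions.
Valence configurations: Be⁺ [He]2s¹, N⁺ [He]2s²2p², Mg⁺ [Ne]3s¹.
The numbers (kJ/mol): Be 1757, N 2856, Mg 1451.
So the second ionization energies run Mg < Be < N.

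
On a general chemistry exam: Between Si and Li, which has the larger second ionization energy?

Li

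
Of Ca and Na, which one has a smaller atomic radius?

Na is in period 3, group 1; Ca is in period 4, group 2.
Moving right in a period, electrons are added to the same shell under a stronger nuclear pull, so atoms get smaller; moving down, a new shell is opened and atoms get larger.
A diagonal step moves right (one effect) and down (the opposite effect) at once.
Ca > Na: period and group pull opposite ways; the down-group shift dominates (171 vs 155 pm).
Approximate values (pm): Na 155, Ca 171.
So Na has the smaller atomic radius (Na < Ca).

Na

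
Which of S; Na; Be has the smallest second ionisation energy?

After 1 electron has been removed, what remains? S⁺ still has 5 valence electrons; Na⁺ is the bare [Ne] core; Be⁺ still has 1 valence electron.
Core electrons are held far more tightly than valence electrons, so Na tops the IE_2 order.
Valence configurations: S⁺ [Ne]3s²3p³, Be⁺ [He]2s¹.
Approximate IE_2 values (kJ/mol): S 2252, Na 4562, Be 1757.
Hence IE_2: Be < S < Na.

Be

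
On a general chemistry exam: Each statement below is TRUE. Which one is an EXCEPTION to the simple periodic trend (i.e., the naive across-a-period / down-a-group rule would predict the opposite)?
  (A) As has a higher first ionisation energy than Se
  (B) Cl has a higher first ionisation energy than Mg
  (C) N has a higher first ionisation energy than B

The general trend: first ionisation energy increases across a period and decreases down a group.
(A) As (period 4, group 15) vs Se (period 4, group 16): the stated order contradicts the simple trend.
(B) Cl (period 3, group 17) vs Mg (period 3, group 2): the stated order agrees with the simple trend.
(C) N (period 2, group 15) vs B (period 2, group 13): the stated order agrees with the simple trend.
The exception is (A): Se (4p⁴) ionizes more easily than half-filled As (4p³).

(A)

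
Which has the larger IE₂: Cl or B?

B

Consider each +1 ion: Cl⁺ still has 6 valence electrons; B⁺ still has 2 valence electrons.
All are still removing valence electrons, so compare the +1 ions as you would atoms: IE_2 generally rises across a period (higher Z_eff) and falls down a group (larger shell), subject to the usual subshell exceptions.
Valence configurations: Cl⁺ [Ne]3s²3p⁴, B⁺ [He]2s².
Tabulated IE_2 (kJ/mol): Cl 2298, B 2427.
Overall IE_2 order: Cl < B.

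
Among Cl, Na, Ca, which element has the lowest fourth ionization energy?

Cl

After 3 electrons have been removed, what remains? Cl³⁺ still has 4 valence electrons; Na³⁺ is already 2 electrons into the core; Ca³⁺ is already 1 electron into the core.
Breaking into a closed-shell core is much more expensive than removing a leftover valence electron — Ca and Na have the largest IE_4 here.
The numbers (kJ/mol): Cl 5159, Na 9543, Ca 6491.
Hence IE_4: Cl < Ca < Na.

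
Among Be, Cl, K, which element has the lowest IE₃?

After 2 electrons have been removed, what remains? Be²⁺ is the bare [He] core; Cl²⁺ still has 5 valence electrons; K²⁺ is already 1 electron into the core.
Core electrons are held far more tightly than valence electrons, so K and Be top the IE_3 order.
Tabulated IE_3 (kJ/mol): Be 14849, Cl 3822, K 4420.
So the third ionization energies run Cl < K < Be.

Cl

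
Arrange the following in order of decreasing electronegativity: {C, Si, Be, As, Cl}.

Be is in period 2, group 2; C is in period 2, group 14; Si is in period 3, group 14; Cl is in period 3, group 17; As is in period 4, group 15.
Electronegativity increases across a period and decreases down a group, tracking effective nuclear charge and atomic size.
These span different periods and groups, so the two trends combine.
Si > Be: the two effects oppose for this pair; the across-period effect wins (1.90 vs 1.57).
As > Si: the two effects oppose for this pair; the across-period effect wins (2.18 vs 1.90).
C > As: the two effects oppose for this pair; the down-group effect wins (2.55 vs 2.18).
Cl > C: period and group pull opposite ways; the across-period shift dominates (3.16 vs 2.55).
Tabulated electronegativity (Pauling): Be 1.57, C 2.55, Si 1.90, Cl 3.16, As 2.18.
So from highest to lowest: Cl > C > As > Si > Be.

Cl > C > As > Si > Be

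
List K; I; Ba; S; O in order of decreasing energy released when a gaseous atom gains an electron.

I > S > O > K > Ba

O is in period 2, group 16; S is in period 3, group 16; K is in period 4, group 1; I is in period 5, group 17; Ba is in period 6, group 2.
Electron affinity generally becomes more exothermic across a period toward the halogens and less exothermic down a group.
Here both period and group differ, so the two effects have to be weighed against each other.
K > Ba: period and group pull opposite ways; the down-group shift dominates (48 vs 14 kJ/mol).
O > K: both effects reinforce here, so O is clearly the higher of the two.
S > O: this pair runs against the simple trend — see the exception note.
I > S: the two effects oppose for this pair; the across-period effect wins (295 vs 200 kJ/mol).
Note the exception: S has a higher electron affinity than O, contrary to the simple trend — the compact 2p subshell of O repels the added electron more than S's larger 3p does.
Tabulated electron affinity (kJ/mol): O 141, S 200, K 48, I 295, Ba 14.
So from highest to lowest: I > S > O > K > Ba.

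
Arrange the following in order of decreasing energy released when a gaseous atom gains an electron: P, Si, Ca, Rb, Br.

Br > Si > P > Rb > Ca

Atoms with high Z_eff and room in the valence shell (especially the halogens) have the most exothermic electron affinities.
Here both period and group differ, so the two effects have to be weighed against each other.
Rb > Ca: this pair runs against the simple trend — see the exception note.
P > Rb: relative to Rb, both the across-period and down-group shifts push P's electron affinity up.
Si > P: this pair runs against the simple trend — see the exception note.
Br > Si: the two effects oppose for this pair; the across-period effect wins (325 vs 134 kJ/mol).
Note the exception: Rb has a higher electron affinity than Ca, contrary to the simple trend — adding an electron to Ca (ns²) has to open a new, higher-energy np subshell, which is unfavourable.
Note the exception: Si has a higher electron affinity than P, contrary to the simple trend — adding an electron to P's half-filled 3p³ is unfavourable, so Si (3p²) has the more exothermic EA.
Approximate values (kJ/mol): Si 134, P 72, Ca 2, Br 325, Rb 47.
So from highest to lowest: Br > Si > P > Rb > Ca.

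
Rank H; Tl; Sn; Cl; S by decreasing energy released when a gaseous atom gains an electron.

Cl, S, Sn, H, Tl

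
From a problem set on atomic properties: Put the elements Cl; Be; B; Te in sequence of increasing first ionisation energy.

Be is in period 2, group 2; B is in period 2, group 13; Cl is in period 3, group 17; Te is in period 5, group 16.
Removing the outermost electron gets harder across a period and easier down a group.
Here both period and group differ, so the two effects have to be weighed against each other.
Te > B: the two effects oppose for this pair; the across-period effect wins (869 vs 801 kJ/mol).
Be > Te: the two effects oppose for this pair; the down-group effect wins (900 vs 869 kJ/mol).
Cl > Be: period and group pull opposite ways; the across-period shift dominates (1251 vs 900 kJ/mol).
Note the exception: Be has a higher first ionization energy than B, contrary to the simple trend — removing B's lone 2p electron is easier than breaking Be's filled 2s².
For reference (kJ/mol): Be 900, B 801, Cl 1251, Te 869.
So from lowest to highest: B < Te < Be < Cl.

B < Te < Be < Cl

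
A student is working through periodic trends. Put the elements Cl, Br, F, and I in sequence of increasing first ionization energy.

I < Br < Cl < F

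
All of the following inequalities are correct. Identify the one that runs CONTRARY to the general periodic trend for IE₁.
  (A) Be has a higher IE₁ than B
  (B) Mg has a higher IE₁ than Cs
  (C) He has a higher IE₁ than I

(A)

The general trend: IE₁ increases across a period and decreases down a group.
(A) Be (period 2, group 2) vs B (period 2, group 13): the stated order contradicts the simple trend.
(B) Mg (period 3, group 2) vs Cs (period 6, group 1): the stated order agrees with the simple trend.
(C) He (period 1, group 18) vs I (period 5, group 17): the stated order agrees with the simple trend.
The exception is (A): removing B's lone 2p electron is easier than breaking Be's filled 2s².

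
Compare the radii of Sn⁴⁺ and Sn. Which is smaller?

Sn⁴⁺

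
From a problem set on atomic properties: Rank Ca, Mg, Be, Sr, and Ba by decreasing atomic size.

Ba > Sr > Ca > Mg > Be

Atomic radius shrinks across a period as nuclear charge pulls the same shell inward, and grows down a group as new shells are added.
All are in group 2, so atomic radius increases down the group.
So from largest to smallest: Ba > Sr > Ca > Mg > Be.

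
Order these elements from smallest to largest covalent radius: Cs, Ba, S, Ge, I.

S is in period 3, group 16; Ge is in period 4, group 14; I is in period 5, group 17; Cs is in period 6, group 1; Ba is in period 6, group 2.
Across a period the added protons contract the valence shell; down a group each new principal shell makes the atom larger.
Neither a single period nor a single group — weigh both effects.
Ge > S: both effects reinforce here, so Ge is clearly the larger of the two.
I > Ge: period and group pull opposite ways; the down-group shift dominates (133 vs 121 pm).
Ba > I: both effects reinforce here, so Ba is clearly the larger of the two.
Cs > Ba: Cs lies to the left of Ba in period 6, so the across-period effect alone puts Cs larger.
Approximate values (pm): S 103, Ge 121, I 133, Cs 232, Ba 196.
So from smallest to largest: S < Ge < I < Ba < Cs.

S, Ge, I, Ba, Cs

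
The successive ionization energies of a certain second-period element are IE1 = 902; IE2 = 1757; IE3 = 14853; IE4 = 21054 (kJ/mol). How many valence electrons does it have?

Look for the largest jump between consecutive ionization energies: IE3/IE2 ≈ 8.5, far larger than any earlier ratio.
That jump marks the point where a core electron is being removed. So the atom has 2 valence electrons.

2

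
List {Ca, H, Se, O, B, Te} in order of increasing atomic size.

H is in period 1, group 1; B is in period 2, group 13; O is in period 2, group 16; Ca is in period 4, group 2; Se is in period 4, group 16; Te is in period 5, group 16.
Radius decreases left→right (rising Z_eff, same n) and increases top→bottom (higher n).
Neither a single period nor a single group — weigh both effects.
O > H: period and group pull opposite ways; the down-group shift dominates (63 vs 32 pm).
B > O: both are in period 2; the period trend gives B the larger value.
Se > B: the two effects oppose for this pair; the down-group effect wins (116 vs 85 pm).
Te > Se: Te sits below Se in group 16, so the down-group effect alone puts Te larger.
Ca > Te: the two effects oppose for this pair; the across-period effect wins (171 vs 136 pm).
Tabulated atomic radius (pm): H 32, B 85, O 63, Ca 171, Se 116, Te 136.
So from smallest to largest: H < O < B < Se < Te < Ca.

H, O, B, Se, Te, Ca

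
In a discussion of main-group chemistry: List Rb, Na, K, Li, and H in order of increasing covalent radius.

H, Li, Na, K, Rb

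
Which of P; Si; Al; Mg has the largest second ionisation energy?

P

After 1 electron has been removed, what remains? P⁺ still has 4 valence electrons; Si⁺ still has 3 valence electrons; Al⁺ still has 2 valence electrons; Mg⁺ still has 1 valence electron.
All are still removing valence electrons, so compare the +1 ions as you would atoms: IE_2 generally rises across a period (higher Z_eff) and falls down a group (larger shell), subject to the usual subshell exceptions.
Valence configurations: P⁺ [Ne]3s²3p², Si⁺ [Ne]3s²3p¹, Al⁺ [Ne]3s², Mg⁺ [Ne]3s¹.
Si⁺ loses a lone 3p electron whereas Al⁺ must break into a filled 3s² pair, so IE_2(Al) > IE_2(Si) even though Si has the higher nuclear charge.
Tabulated IE_2 (kJ/mol): P 1907, Si 1577, Al 1817, Mg 1451.
Overall IE_2 order: Mg < Si < Al < P.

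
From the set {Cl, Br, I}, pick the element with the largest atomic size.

I

Atomic radius shrinks across a period as nuclear charge pulls the same shell inward, and grows down a group as new shells are added.
All are in group 17, so atomic radius increases down the group.
The largest atomic size among these belongs to I.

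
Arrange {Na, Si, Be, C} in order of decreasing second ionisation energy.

Na, C, Be, Si

IE_2 is the cost of taking one more electron from the +1 cation: Na⁺ is the bare [Ne] core; Si⁺ still has 3 valence electrons; Be⁺ still has 1 valence electron; C⁺ still has 3 valence electrons.
Pulling an electron out of a noble-gas core costs far more than removing a remaining valence electron, so Na sits at the high end of IE_2.
Valence configurations: Si⁺ [Ne]3s²3p¹, Be⁺ [He]2s¹, C⁺ [He]2s²2p¹.
The numbers (kJ/mol): Na 4562, Si 1577, Be 1757, C 2353.
Hence IE_2: Si < Be < C < Na.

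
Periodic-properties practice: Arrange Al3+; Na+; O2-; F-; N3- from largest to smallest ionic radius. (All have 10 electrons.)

All of these have 10 electrons, so size is governed by nuclear charge alone: the more protons, the stronger the pull on the same electron cloud, and the smaller the ion.
Nuclear charges: Al3+ (Z=13), Na+ (Z=11), F- (Z=9), O2- (Z=8), N3- (Z=7).
Largest to smallest: N3- > O2- > F- > Na+ > Al3+.

N3- > O2- > F- > Na+ > Al3+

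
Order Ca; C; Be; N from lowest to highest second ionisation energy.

After 1 electron has been removed, what remains? Ca⁺ still has 1 valence electron; C⁺ still has 3 valence electrons; Be⁺ still has 1 valence electron; N⁺ still has 4 valence electrons.
All are still removing valence electrons, so compare the +1 ions as you would atoms: IE_2 generally rises across a period (higher Z_eff) and falls down a group (larger shell), subject to the usual subshell exceptions.
Valence configurations: Ca⁺ [Ar]4s¹, C⁺ [He]2s²2p¹, Be⁺ [He]2s¹, N⁺ [He]2s²2p².
The numbers (kJ/mol): Ca 1145, C 2353, Be 1757, N 2856.
Putting it together, IE_2: Ca < Be < C < N.

Ca < Be < C < N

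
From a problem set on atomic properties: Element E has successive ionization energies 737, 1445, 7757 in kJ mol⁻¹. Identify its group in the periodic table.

Look for the largest jump between consecutive ionization energies: IE3/IE2 ≈ 5.4, far larger than any earlier ratio.
That jump marks the point where a core electron is being removed. So the atom has 2 valence electrons.
A main-group element with 2 valence electrons is in group 2.

Group 2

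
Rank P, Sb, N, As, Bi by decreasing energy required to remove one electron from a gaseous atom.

First ionization energy rises across a period (greater Z_eff holds electrons more tightly) and falls down a group (valence electrons are farther from the nucleus).
All are in group 15, so first ionization energy increases up the group.
So from highest to lowest: N > P > As > Sb > Bi.

N > P > As > Sb > Bi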